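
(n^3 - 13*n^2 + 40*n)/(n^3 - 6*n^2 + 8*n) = (n^2 - 13*n + 40)/(n^2 - 6*n + 8)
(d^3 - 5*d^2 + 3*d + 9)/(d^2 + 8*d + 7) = (d^2 - 6*d + 9)/(d + 7)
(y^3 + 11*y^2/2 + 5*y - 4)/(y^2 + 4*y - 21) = (y^3 + 11*y^2/2 + 5*y - 4)/(y^2 + 4*y - 21)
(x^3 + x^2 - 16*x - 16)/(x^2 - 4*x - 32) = (x^2 - 3*x - 4)/(x - 8)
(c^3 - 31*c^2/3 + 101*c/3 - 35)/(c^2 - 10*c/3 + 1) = (3*c^2 - 22*c + 35)/(3*c - 1)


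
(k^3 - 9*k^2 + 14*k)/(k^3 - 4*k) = (k - 7)/(k + 2)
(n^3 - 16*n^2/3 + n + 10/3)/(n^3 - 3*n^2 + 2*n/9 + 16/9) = 3*(n - 5)/(3*n - 8)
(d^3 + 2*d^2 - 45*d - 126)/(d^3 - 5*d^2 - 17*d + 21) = (d + 6)/(d - 1)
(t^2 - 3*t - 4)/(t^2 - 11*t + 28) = (t + 1)/(t - 7)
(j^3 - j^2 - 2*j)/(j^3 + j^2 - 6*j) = (j + 1)/(j + 3)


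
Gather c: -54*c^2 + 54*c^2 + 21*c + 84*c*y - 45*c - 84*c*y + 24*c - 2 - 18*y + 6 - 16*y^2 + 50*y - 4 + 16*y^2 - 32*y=0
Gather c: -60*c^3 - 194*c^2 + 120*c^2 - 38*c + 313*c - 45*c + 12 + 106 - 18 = -60*c^3 - 74*c^2 + 230*c + 100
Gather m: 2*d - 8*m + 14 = 2*d - 8*m + 14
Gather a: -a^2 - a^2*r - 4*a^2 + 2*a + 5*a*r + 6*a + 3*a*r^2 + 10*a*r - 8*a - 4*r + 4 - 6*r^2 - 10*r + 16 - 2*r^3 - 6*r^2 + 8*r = a^2*(-r - 5) + a*(3*r^2 + 15*r) - 2*r^3 - 12*r^2 - 6*r + 20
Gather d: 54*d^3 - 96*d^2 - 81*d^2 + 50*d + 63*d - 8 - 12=54*d^3 - 177*d^2 + 113*d - 20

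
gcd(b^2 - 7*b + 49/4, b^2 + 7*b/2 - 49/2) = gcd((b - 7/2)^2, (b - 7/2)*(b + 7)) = b - 7/2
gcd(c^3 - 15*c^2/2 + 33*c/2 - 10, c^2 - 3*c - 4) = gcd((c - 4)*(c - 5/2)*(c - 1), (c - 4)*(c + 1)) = c - 4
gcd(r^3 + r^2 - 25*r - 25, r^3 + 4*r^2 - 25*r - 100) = r^2 - 25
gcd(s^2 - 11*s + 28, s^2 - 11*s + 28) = s^2 - 11*s + 28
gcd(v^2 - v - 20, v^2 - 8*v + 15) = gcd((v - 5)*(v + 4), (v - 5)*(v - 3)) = v - 5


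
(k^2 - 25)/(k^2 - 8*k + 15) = (k + 5)/(k - 3)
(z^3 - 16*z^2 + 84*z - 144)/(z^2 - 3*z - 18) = (z^2 - 10*z + 24)/(z + 3)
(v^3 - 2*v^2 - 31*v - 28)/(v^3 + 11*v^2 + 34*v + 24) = (v - 7)/(v + 6)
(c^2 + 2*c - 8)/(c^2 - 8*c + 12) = (c + 4)/(c - 6)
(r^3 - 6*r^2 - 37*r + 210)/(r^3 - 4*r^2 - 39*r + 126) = (r - 5)/(r - 3)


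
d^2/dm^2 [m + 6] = 0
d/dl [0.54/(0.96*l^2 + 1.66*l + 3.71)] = (-1.0368*l - 0.8964)/(0.96*l^2 + 1.66*l + 3.71)^2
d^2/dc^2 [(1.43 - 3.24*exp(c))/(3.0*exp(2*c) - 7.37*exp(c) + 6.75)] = (-29.16*exp(4*c) - 20.1564000000001*exp(3*c) + 298.8081*exp(2*c) - 199.338733*exp(c) - 76.483575)*exp(c)/(27.0*exp(6*c) - 198.99*exp(5*c) + 671.1021*exp(4*c) - 1295.770553*exp(3*c) + 1509.979725*exp(2*c) - 1007.386875*exp(c) + 307.546875)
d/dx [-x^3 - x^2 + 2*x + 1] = -3*x^2 - 2*x + 2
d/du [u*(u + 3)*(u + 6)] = 3*u^2 + 18*u + 18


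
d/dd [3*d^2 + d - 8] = 6*d + 1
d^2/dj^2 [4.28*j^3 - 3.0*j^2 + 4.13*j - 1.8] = 25.68*j - 6.0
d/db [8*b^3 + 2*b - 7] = 24*b^2 + 2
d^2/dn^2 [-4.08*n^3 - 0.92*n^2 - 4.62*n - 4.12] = -24.48*n - 1.84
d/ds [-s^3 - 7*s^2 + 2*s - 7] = -3*s^2 - 14*s + 2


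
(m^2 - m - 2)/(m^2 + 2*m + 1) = (m - 2)/(m + 1)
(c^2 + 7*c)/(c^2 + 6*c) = (c + 7)/(c + 6)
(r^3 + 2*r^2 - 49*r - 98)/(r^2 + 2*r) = r - 49/r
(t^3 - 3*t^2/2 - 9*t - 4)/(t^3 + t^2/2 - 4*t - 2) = (t - 4)/(t - 2)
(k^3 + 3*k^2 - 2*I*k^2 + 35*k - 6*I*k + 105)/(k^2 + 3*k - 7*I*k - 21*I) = k + 5*I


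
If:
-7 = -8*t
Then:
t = 7/8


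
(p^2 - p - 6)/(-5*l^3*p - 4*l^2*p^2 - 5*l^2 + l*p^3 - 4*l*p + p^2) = (-p^2 + p + 6)/(5*l^3*p + 4*l^2*p^2 + 5*l^2 - l*p^3 + 4*l*p - p^2)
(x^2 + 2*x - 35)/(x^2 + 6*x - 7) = (x - 5)/(x - 1)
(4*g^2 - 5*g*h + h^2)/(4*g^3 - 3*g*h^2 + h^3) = (4*g^2 - 5*g*h + h^2)/(4*g^3 - 3*g*h^2 + h^3)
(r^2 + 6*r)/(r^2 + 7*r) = (r + 6)/(r + 7)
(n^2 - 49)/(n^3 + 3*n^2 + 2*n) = (n^2 - 49)/(n*(n^2 + 3*n + 2))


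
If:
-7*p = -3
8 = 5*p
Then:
No Solution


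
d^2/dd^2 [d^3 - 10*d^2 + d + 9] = 6*d - 20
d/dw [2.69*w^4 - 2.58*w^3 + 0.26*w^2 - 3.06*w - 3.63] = 10.76*w^3 - 7.74*w^2 + 0.52*w - 3.06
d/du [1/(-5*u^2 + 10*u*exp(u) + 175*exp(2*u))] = 2*(-u*exp(u) + u - 35*exp(2*u) - exp(u))/(5*(-u^2 + 2*u*exp(u) + 35*exp(2*u))^2)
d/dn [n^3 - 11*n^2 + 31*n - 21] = 3*n^2 - 22*n + 31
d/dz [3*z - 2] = 3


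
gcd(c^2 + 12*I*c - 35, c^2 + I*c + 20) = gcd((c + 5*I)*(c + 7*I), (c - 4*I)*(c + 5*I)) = c + 5*I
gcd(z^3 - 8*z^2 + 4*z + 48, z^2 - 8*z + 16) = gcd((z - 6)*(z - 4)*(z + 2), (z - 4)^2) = z - 4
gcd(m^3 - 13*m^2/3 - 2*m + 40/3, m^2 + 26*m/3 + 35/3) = m + 5/3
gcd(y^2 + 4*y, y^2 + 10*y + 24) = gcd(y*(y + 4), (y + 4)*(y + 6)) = y + 4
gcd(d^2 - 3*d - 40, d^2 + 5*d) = d + 5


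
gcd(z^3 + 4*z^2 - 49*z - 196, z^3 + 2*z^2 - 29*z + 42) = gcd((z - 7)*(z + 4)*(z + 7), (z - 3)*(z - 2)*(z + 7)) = z + 7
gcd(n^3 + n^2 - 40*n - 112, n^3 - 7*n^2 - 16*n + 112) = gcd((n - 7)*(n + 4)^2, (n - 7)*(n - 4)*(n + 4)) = n^2 - 3*n - 28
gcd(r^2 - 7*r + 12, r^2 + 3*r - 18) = r - 3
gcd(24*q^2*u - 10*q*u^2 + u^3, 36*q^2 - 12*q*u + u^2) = 6*q - u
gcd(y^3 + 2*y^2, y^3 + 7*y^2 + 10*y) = y^2 + 2*y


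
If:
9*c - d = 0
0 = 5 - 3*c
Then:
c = 5/3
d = 15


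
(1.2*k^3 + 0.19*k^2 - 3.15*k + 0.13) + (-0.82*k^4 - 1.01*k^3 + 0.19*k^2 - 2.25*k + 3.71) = -0.82*k^4 + 0.19*k^3 + 0.38*k^2 - 5.4*k + 3.84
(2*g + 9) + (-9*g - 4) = 5 - 7*g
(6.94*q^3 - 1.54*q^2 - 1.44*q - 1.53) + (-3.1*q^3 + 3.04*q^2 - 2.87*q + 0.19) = 3.84*q^3 + 1.5*q^2 - 4.31*q - 1.34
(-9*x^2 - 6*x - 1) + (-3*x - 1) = -9*x^2 - 9*x - 2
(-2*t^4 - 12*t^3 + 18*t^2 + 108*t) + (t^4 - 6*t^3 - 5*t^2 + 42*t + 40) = -t^4 - 18*t^3 + 13*t^2 + 150*t + 40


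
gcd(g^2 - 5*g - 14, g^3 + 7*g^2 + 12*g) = 1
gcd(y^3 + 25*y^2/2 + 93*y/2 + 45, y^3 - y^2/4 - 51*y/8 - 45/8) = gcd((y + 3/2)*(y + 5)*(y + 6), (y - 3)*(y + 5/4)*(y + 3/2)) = y + 3/2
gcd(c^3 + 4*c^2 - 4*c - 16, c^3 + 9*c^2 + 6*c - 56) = c^2 + 2*c - 8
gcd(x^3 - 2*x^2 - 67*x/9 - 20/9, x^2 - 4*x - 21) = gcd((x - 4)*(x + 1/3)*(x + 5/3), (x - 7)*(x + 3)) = 1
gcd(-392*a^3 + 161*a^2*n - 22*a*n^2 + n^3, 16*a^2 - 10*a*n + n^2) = 8*a - n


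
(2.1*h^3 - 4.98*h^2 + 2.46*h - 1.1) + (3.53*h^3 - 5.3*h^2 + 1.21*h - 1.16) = 5.63*h^3 - 10.28*h^2 + 3.67*h - 2.26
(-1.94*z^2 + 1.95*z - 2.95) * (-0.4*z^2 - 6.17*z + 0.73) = 0.776*z^4 + 11.1898*z^3 - 12.2677*z^2 + 19.625*z - 2.1535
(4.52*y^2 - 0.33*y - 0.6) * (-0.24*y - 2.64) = -1.0848*y^3 - 11.8536*y^2 + 1.0152*y + 1.584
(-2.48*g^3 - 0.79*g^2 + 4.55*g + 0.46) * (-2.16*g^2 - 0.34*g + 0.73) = 5.3568*g^5 + 2.5496*g^4 - 11.3698*g^3 - 3.1173*g^2 + 3.1651*g + 0.3358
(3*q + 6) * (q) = 3*q^2 + 6*q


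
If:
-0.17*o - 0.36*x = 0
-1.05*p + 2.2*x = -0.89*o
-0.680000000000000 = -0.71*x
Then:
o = -2.03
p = 0.29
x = 0.96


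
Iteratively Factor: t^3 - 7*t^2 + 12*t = (t - 4)*(t^2 - 3*t) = (t - 4)*(t - 3)*(t)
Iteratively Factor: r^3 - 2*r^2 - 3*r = (r)*(r^2 - 2*r - 3) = r*(r + 1)*(r - 3)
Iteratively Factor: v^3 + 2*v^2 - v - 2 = (v + 1)*(v^2 + v - 2) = (v + 1)*(v + 2)*(v - 1)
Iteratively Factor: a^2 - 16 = (a + 4)*(a - 4)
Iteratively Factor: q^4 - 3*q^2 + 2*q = (q - 1)*(q^3 + q^2 - 2*q) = (q - 1)^2*(q^2 + 2*q) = q*(q - 1)^2*(q + 2)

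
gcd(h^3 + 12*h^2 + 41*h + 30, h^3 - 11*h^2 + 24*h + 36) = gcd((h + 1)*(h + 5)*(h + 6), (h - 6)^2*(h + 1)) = h + 1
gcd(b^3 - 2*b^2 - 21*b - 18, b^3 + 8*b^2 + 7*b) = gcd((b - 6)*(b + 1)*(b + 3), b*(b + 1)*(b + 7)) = b + 1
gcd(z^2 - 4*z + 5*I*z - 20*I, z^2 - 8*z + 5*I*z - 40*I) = z + 5*I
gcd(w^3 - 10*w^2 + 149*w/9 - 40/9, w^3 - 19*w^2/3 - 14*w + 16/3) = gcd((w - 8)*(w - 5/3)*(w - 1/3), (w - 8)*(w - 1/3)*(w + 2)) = w^2 - 25*w/3 + 8/3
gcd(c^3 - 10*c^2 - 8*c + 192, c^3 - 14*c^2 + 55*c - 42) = c - 6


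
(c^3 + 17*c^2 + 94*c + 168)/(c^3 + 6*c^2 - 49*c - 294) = (c + 4)/(c - 7)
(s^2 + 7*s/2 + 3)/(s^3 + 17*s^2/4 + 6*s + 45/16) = 8*(s + 2)/(8*s^2 + 22*s + 15)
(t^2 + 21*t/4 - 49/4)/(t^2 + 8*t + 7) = (t - 7/4)/(t + 1)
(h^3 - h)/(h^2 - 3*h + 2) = h*(h + 1)/(h - 2)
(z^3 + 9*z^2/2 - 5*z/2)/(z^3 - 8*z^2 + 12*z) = (2*z^2 + 9*z - 5)/(2*(z^2 - 8*z + 12))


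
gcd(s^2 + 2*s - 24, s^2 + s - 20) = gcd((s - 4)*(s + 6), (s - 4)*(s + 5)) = s - 4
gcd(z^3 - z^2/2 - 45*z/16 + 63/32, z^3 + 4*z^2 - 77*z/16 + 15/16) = z - 3/4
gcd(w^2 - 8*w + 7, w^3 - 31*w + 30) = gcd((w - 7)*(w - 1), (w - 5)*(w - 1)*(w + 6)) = w - 1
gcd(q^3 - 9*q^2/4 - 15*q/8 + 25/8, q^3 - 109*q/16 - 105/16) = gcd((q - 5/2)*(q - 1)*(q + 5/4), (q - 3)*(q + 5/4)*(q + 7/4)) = q + 5/4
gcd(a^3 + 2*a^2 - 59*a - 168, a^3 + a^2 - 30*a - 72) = a + 3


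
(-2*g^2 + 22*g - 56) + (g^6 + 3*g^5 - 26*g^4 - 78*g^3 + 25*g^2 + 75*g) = g^6 + 3*g^5 - 26*g^4 - 78*g^3 + 23*g^2 + 97*g - 56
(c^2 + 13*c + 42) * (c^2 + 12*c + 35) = c^4 + 25*c^3 + 233*c^2 + 959*c + 1470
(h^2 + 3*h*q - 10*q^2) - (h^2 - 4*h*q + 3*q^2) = 7*h*q - 13*q^2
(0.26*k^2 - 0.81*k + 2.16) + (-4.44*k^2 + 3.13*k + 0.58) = -4.18*k^2 + 2.32*k + 2.74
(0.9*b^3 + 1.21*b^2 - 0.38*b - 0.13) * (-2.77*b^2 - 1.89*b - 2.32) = -2.493*b^5 - 5.0527*b^4 - 3.3223*b^3 - 1.7289*b^2 + 1.1273*b + 0.3016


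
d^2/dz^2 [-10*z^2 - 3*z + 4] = -20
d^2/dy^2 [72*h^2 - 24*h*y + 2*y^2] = 4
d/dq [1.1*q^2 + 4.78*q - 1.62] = 2.2*q + 4.78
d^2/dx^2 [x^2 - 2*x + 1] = 2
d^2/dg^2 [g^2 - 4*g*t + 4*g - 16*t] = 2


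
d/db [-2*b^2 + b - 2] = 1 - 4*b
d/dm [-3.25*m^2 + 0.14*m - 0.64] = 0.14 - 6.5*m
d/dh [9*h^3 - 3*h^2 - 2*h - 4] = 27*h^2 - 6*h - 2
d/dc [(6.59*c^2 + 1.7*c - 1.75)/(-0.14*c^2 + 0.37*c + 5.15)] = (2.6763*c^2 + 67.387*c + 9.4025)/(0.0196*c^4 - 0.1036*c^3 - 1.3051*c^2 + 3.811*c + 26.5225)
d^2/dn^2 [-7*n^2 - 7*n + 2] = -14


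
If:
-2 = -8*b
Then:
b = 1/4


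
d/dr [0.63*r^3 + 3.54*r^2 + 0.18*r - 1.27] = 1.89*r^2 + 7.08*r + 0.18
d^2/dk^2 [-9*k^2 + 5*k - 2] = -18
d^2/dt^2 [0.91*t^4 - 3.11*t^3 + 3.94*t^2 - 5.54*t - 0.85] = 10.92*t^2 - 18.66*t + 7.88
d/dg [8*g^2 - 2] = 16*g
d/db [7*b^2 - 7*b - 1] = 14*b - 7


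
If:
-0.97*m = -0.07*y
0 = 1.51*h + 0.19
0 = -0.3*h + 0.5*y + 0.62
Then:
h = -0.13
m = -0.09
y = -1.32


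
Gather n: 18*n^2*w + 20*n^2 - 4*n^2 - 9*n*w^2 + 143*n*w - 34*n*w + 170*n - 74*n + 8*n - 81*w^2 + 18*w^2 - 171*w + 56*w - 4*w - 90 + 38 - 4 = n^2*(18*w + 16) + n*(-9*w^2 + 109*w + 104) - 63*w^2 - 119*w - 56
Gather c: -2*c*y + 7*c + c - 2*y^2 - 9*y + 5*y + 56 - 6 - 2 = c*(8 - 2*y) - 2*y^2 - 4*y + 48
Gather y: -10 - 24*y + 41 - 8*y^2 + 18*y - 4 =-8*y^2 - 6*y + 27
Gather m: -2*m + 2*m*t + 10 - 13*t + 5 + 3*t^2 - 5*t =m*(2*t - 2) + 3*t^2 - 18*t + 15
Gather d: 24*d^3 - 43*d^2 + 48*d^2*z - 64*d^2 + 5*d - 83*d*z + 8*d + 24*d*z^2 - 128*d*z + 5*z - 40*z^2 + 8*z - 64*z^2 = 24*d^3 + d^2*(48*z - 107) + d*(24*z^2 - 211*z + 13) - 104*z^2 + 13*z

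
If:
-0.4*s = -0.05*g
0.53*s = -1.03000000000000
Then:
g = -15.55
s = -1.94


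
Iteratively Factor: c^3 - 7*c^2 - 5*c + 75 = (c - 5)*(c^2 - 2*c - 15) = (c - 5)^2*(c + 3)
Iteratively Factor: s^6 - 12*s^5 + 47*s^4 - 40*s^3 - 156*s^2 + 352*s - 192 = (s - 4)*(s^5 - 8*s^4 + 15*s^3 + 20*s^2 - 76*s + 48) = (s - 4)*(s - 2)*(s^4 - 6*s^3 + 3*s^2 + 26*s - 24) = (s - 4)*(s - 2)*(s - 1)*(s^3 - 5*s^2 - 2*s + 24) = (s - 4)*(s - 3)*(s - 2)*(s - 1)*(s^2 - 2*s - 8) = (s - 4)^2*(s - 3)*(s - 2)*(s - 1)*(s + 2)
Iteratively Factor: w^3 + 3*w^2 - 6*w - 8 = (w - 2)*(w^2 + 5*w + 4) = (w - 2)*(w + 4)*(w + 1)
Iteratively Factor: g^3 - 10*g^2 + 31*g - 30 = (g - 3)*(g^2 - 7*g + 10) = (g - 5)*(g - 3)*(g - 2)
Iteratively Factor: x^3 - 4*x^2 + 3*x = (x - 3)*(x^2 - x) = (x - 3)*(x - 1)*(x)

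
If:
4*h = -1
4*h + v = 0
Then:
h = -1/4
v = 1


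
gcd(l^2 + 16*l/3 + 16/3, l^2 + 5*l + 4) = l + 4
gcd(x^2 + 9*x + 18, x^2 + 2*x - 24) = x + 6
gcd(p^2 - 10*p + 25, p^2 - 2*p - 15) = p - 5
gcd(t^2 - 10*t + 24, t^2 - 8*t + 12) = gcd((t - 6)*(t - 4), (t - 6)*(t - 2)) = t - 6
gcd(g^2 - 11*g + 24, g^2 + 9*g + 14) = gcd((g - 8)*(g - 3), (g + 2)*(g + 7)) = 1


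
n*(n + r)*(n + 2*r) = n^3 + 3*n^2*r + 2*n*r^2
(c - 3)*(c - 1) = c^2 - 4*c + 3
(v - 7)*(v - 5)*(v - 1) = v^3 - 13*v^2 + 47*v - 35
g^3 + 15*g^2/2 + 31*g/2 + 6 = (g + 1/2)*(g + 3)*(g + 4)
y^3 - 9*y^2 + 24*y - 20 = (y - 5)*(y - 2)^2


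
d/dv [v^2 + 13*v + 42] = 2*v + 13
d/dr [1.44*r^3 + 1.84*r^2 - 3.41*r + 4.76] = 4.32*r^2 + 3.68*r - 3.41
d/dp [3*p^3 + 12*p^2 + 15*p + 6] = 9*p^2 + 24*p + 15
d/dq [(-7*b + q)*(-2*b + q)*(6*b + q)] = -40*b^2 - 6*b*q + 3*q^2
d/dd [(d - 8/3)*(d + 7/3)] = 2*d - 1/3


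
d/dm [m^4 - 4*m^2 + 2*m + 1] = 4*m^3 - 8*m + 2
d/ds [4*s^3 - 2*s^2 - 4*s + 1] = 12*s^2 - 4*s - 4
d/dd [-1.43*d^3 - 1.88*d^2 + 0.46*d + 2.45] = -4.29*d^2 - 3.76*d + 0.46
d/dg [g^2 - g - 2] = 2*g - 1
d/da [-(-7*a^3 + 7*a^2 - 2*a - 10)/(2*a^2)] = (7*a^3/2 - a - 10)/a^3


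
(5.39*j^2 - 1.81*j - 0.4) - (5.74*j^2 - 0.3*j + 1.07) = -0.350000000000001*j^2 - 1.51*j - 1.47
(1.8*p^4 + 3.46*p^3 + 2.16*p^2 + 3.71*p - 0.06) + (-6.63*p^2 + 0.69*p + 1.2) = 1.8*p^4 + 3.46*p^3 - 4.47*p^2 + 4.4*p + 1.14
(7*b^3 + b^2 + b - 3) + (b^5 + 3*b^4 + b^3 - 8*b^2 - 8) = b^5 + 3*b^4 + 8*b^3 - 7*b^2 + b - 11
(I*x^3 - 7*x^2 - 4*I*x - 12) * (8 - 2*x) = -2*I*x^4 + 14*x^3 + 8*I*x^3 - 56*x^2 + 8*I*x^2 + 24*x - 32*I*x - 96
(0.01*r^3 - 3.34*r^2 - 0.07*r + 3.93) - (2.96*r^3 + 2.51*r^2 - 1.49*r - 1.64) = -2.95*r^3 - 5.85*r^2 + 1.42*r + 5.57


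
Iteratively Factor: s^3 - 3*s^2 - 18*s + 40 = (s - 2)*(s^2 - s - 20) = (s - 2)*(s + 4)*(s - 5)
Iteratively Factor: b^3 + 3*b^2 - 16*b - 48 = (b - 4)*(b^2 + 7*b + 12) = (b - 4)*(b + 4)*(b + 3)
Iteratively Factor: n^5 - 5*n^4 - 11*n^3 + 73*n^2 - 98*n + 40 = (n - 5)*(n^4 - 11*n^2 + 18*n - 8) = (n - 5)*(n + 4)*(n^3 - 4*n^2 + 5*n - 2) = (n - 5)*(n - 2)*(n + 4)*(n^2 - 2*n + 1) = (n - 5)*(n - 2)*(n - 1)*(n + 4)*(n - 1)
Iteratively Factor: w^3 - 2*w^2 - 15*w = (w - 5)*(w^2 + 3*w) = (w - 5)*(w + 3)*(w)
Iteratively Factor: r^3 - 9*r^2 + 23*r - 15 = (r - 5)*(r^2 - 4*r + 3) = (r - 5)*(r - 1)*(r - 3)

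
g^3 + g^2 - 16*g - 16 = (g - 4)*(g + 1)*(g + 4)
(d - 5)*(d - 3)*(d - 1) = d^3 - 9*d^2 + 23*d - 15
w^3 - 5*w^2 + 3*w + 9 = (w - 3)^2*(w + 1)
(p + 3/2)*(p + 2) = p^2 + 7*p/2 + 3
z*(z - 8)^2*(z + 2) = z^4 - 14*z^3 + 32*z^2 + 128*z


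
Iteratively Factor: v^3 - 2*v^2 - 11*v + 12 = (v - 4)*(v^2 + 2*v - 3) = (v - 4)*(v - 1)*(v + 3)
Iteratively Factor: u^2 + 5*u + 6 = (u + 3)*(u + 2)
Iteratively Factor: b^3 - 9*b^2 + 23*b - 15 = (b - 1)*(b^2 - 8*b + 15) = (b - 3)*(b - 1)*(b - 5)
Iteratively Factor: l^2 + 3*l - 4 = (l + 4)*(l - 1)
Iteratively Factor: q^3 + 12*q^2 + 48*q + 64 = (q + 4)*(q^2 + 8*q + 16) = (q + 4)^2*(q + 4)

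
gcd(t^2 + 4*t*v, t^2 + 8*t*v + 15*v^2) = 1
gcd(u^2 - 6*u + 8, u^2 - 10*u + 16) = u - 2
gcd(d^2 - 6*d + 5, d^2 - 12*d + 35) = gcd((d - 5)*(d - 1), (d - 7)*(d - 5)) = d - 5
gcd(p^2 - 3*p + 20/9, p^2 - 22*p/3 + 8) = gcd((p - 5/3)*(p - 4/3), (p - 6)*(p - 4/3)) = p - 4/3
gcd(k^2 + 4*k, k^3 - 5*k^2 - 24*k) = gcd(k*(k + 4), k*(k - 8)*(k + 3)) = k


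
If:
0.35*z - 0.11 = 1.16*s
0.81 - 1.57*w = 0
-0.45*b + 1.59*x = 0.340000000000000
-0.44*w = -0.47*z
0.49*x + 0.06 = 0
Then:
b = -1.19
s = 0.05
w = 0.52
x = -0.12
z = 0.48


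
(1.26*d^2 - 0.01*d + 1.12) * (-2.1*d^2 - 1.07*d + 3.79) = -2.646*d^4 - 1.3272*d^3 + 2.4341*d^2 - 1.2363*d + 4.2448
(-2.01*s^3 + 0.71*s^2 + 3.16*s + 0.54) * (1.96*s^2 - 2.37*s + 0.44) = -3.9396*s^5 + 6.1553*s^4 + 3.6265*s^3 - 6.1184*s^2 + 0.1106*s + 0.2376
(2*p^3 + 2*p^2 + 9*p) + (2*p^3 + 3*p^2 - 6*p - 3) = 4*p^3 + 5*p^2 + 3*p - 3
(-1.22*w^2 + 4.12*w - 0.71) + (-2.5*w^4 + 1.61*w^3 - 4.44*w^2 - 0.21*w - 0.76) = -2.5*w^4 + 1.61*w^3 - 5.66*w^2 + 3.91*w - 1.47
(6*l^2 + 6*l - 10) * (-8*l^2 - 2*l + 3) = -48*l^4 - 60*l^3 + 86*l^2 + 38*l - 30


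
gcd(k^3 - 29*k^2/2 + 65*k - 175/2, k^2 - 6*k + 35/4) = k - 5/2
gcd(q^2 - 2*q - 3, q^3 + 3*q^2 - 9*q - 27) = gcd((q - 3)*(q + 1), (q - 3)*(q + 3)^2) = q - 3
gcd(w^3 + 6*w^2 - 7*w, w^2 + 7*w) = w^2 + 7*w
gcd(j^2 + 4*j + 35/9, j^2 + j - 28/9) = j + 7/3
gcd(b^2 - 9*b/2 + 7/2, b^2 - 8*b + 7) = b - 1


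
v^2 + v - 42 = (v - 6)*(v + 7)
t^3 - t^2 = t^2*(t - 1)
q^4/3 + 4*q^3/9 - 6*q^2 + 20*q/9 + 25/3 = (q/3 + 1/3)*(q - 3)*(q - 5/3)*(q + 5)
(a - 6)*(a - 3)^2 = a^3 - 12*a^2 + 45*a - 54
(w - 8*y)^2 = w^2 - 16*w*y + 64*y^2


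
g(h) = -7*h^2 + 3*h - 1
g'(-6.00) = 87.00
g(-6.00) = -271.00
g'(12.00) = -165.00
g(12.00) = -973.00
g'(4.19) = -55.66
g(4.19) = -111.32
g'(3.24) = -42.36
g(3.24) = -64.76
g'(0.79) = -8.06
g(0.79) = -3.00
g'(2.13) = -26.82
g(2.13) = -26.37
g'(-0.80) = 14.20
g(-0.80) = -7.88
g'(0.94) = -10.16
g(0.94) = -4.37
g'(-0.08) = 4.12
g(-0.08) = -1.28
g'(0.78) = -7.92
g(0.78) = -2.92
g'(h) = 3 - 14*h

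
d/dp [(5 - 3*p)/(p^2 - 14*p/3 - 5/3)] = 3*(9*p^2 - 30*p + 85)/(9*p^4 - 84*p^3 + 166*p^2 + 140*p + 25)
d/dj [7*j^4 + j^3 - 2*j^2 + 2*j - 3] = 28*j^3 + 3*j^2 - 4*j + 2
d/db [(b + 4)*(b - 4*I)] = 2*b + 4 - 4*I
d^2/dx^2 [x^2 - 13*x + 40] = 2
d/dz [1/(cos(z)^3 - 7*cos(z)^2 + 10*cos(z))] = (3*sin(z) + 10*sin(z)/cos(z)^2 - 14*tan(z))/((cos(z) - 5)^2*(cos(z) - 2)^2)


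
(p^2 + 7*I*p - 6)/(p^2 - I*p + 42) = (p + I)/(p - 7*I)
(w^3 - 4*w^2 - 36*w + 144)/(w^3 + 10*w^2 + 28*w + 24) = (w^2 - 10*w + 24)/(w^2 + 4*w + 4)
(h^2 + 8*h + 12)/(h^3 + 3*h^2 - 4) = (h + 6)/(h^2 + h - 2)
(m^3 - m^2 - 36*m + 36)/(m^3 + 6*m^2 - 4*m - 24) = (m^2 - 7*m + 6)/(m^2 - 4)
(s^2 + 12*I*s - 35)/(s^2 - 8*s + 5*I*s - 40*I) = (s + 7*I)/(s - 8)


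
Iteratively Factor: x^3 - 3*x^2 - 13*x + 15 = (x - 5)*(x^2 + 2*x - 3) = (x - 5)*(x + 3)*(x - 1)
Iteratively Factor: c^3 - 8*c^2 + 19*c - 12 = (c - 3)*(c^2 - 5*c + 4) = (c - 3)*(c - 1)*(c - 4)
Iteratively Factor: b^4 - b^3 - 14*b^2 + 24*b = (b + 4)*(b^3 - 5*b^2 + 6*b) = (b - 3)*(b + 4)*(b^2 - 2*b) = (b - 3)*(b - 2)*(b + 4)*(b)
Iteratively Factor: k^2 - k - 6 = (k - 3)*(k + 2)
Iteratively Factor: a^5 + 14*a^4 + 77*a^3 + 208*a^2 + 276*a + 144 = (a + 2)*(a^4 + 12*a^3 + 53*a^2 + 102*a + 72) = (a + 2)*(a + 3)*(a^3 + 9*a^2 + 26*a + 24) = (a + 2)^2*(a + 3)*(a^2 + 7*a + 12) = (a + 2)^2*(a + 3)^2*(a + 4)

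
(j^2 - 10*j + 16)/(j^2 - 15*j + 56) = (j - 2)/(j - 7)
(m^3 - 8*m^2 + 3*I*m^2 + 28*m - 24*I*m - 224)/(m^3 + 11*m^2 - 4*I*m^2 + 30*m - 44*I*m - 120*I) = (m^2 + m*(-8 + 7*I) - 56*I)/(m^2 + 11*m + 30)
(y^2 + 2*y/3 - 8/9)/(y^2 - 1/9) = (9*y^2 + 6*y - 8)/(9*y^2 - 1)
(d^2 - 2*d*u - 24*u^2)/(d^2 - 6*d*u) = (d + 4*u)/d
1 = 1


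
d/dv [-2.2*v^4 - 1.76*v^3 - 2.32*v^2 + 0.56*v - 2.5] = -8.8*v^3 - 5.28*v^2 - 4.64*v + 0.56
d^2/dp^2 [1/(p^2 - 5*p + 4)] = 2*(-p^2 + 5*p + (2*p - 5)^2 - 4)/(p^2 - 5*p + 4)^3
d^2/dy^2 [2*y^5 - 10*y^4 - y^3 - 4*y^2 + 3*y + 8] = 40*y^3 - 120*y^2 - 6*y - 8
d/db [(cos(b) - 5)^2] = 2*(5 - cos(b))*sin(b)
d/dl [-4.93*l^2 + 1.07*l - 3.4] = 1.07 - 9.86*l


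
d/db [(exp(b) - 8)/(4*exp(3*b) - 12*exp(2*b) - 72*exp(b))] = (-2*exp(3*b) + 27*exp(2*b) - 48*exp(b) - 144)*exp(-b)/(4*(exp(4*b) - 6*exp(3*b) - 27*exp(2*b) + 108*exp(b) + 324))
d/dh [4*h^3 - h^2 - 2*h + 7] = 12*h^2 - 2*h - 2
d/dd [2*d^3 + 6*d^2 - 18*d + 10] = 6*d^2 + 12*d - 18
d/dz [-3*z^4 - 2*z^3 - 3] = z^2*(-12*z - 6)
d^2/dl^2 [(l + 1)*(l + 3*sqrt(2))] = 2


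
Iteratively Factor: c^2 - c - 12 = (c - 4)*(c + 3)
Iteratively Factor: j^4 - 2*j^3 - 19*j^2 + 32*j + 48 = (j + 1)*(j^3 - 3*j^2 - 16*j + 48) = (j - 4)*(j + 1)*(j^2 + j - 12) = (j - 4)*(j - 3)*(j + 1)*(j + 4)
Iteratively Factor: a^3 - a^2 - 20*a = (a + 4)*(a^2 - 5*a) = (a - 5)*(a + 4)*(a)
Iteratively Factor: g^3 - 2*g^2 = (g)*(g^2 - 2*g) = g*(g - 2)*(g)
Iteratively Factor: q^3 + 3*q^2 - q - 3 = (q + 1)*(q^2 + 2*q - 3) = (q - 1)*(q + 1)*(q + 3)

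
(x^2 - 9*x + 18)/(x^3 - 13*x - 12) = (-x^2 + 9*x - 18)/(-x^3 + 13*x + 12)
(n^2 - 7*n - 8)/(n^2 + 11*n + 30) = (n^2 - 7*n - 8)/(n^2 + 11*n + 30)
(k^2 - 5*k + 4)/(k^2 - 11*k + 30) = (k^2 - 5*k + 4)/(k^2 - 11*k + 30)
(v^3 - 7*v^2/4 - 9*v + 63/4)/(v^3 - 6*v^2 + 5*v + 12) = (4*v^2 + 5*v - 21)/(4*(v^2 - 3*v - 4))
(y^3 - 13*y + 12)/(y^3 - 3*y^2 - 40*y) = (-y^3 + 13*y - 12)/(y*(-y^2 + 3*y + 40))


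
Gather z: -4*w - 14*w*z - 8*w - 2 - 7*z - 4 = -12*w + z*(-14*w - 7) - 6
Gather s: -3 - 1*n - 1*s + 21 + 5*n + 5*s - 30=4*n + 4*s - 12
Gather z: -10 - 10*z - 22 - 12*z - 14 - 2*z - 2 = -24*z - 48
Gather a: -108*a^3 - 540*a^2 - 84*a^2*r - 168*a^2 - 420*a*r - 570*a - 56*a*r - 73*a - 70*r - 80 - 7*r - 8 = -108*a^3 + a^2*(-84*r - 708) + a*(-476*r - 643) - 77*r - 88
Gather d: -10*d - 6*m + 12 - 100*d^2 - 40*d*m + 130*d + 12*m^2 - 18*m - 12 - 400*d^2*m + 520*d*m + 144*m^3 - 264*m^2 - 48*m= d^2*(-400*m - 100) + d*(480*m + 120) + 144*m^3 - 252*m^2 - 72*m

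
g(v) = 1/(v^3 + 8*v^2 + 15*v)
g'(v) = (-3*v^2 - 16*v - 15)/(v^3 + 8*v^2 + 15*v)^2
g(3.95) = 0.00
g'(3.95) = -0.00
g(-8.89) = -0.00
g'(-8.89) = -0.00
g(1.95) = 0.01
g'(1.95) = -0.01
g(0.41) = 0.13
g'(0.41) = -0.39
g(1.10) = 0.04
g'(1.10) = -0.05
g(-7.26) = -0.01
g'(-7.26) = -0.01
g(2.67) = 0.01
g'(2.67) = -0.01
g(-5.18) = -0.49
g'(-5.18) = -3.05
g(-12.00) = 0.00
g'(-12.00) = 0.00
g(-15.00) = 0.00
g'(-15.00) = 0.00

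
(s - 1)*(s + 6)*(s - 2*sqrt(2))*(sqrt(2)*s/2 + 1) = sqrt(2)*s^4/2 - s^3 + 5*sqrt(2)*s^3/2 - 5*sqrt(2)*s^2 - 5*s^2 - 10*sqrt(2)*s + 6*s + 12*sqrt(2)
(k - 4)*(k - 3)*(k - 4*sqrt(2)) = k^3 - 7*k^2 - 4*sqrt(2)*k^2 + 12*k + 28*sqrt(2)*k - 48*sqrt(2)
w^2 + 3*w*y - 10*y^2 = (w - 2*y)*(w + 5*y)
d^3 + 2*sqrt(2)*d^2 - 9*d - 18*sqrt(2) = (d - 3)*(d + 3)*(d + 2*sqrt(2))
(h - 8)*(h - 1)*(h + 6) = h^3 - 3*h^2 - 46*h + 48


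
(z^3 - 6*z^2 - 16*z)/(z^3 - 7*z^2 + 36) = z*(z - 8)/(z^2 - 9*z + 18)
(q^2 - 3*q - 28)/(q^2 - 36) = (q^2 - 3*q - 28)/(q^2 - 36)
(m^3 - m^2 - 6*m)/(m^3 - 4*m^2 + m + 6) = m*(m + 2)/(m^2 - m - 2)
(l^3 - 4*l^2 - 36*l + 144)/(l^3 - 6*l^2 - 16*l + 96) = (l + 6)/(l + 4)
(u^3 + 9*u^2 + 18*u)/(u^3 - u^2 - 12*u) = (u + 6)/(u - 4)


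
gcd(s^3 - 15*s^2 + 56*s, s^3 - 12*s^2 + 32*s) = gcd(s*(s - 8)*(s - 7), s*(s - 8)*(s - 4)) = s^2 - 8*s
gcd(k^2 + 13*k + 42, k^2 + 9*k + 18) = k + 6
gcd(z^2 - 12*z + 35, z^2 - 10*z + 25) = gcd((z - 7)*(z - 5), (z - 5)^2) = z - 5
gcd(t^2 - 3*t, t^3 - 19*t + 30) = t - 3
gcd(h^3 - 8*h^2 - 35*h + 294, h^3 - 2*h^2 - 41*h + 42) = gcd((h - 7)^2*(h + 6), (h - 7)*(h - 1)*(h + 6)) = h^2 - h - 42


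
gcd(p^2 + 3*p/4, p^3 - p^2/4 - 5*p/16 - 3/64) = 1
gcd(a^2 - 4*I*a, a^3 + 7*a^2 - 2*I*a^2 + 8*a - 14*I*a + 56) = a - 4*I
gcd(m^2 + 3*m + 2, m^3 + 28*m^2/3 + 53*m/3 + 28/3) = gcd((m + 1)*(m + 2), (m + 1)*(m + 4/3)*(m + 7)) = m + 1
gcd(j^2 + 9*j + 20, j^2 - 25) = j + 5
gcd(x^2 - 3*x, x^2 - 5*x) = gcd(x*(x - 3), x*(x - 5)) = x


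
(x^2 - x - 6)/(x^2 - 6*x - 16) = (x - 3)/(x - 8)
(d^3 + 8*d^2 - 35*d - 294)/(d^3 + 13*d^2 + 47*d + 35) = (d^2 + d - 42)/(d^2 + 6*d + 5)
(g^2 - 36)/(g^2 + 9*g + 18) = (g - 6)/(g + 3)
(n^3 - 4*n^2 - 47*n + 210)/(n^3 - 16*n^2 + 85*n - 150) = (n + 7)/(n - 5)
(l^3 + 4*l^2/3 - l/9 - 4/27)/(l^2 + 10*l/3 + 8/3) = (l^2 - 1/9)/(l + 2)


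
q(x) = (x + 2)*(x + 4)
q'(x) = 2*x + 6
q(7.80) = 115.64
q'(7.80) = 21.60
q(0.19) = 9.18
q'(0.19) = 6.38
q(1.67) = 20.81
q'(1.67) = 9.34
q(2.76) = 32.18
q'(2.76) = 11.52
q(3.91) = 46.75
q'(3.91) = 13.82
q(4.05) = 48.70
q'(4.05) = 14.10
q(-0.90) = 3.41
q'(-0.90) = 4.20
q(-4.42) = 1.02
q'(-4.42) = -2.84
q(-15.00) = 143.00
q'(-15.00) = -24.00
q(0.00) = 8.00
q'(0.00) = 6.00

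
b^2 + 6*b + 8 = (b + 2)*(b + 4)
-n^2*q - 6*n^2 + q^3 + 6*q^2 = (-n + q)*(n + q)*(q + 6)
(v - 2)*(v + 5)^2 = v^3 + 8*v^2 + 5*v - 50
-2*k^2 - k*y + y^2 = (-2*k + y)*(k + y)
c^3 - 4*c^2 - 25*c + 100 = (c - 5)*(c - 4)*(c + 5)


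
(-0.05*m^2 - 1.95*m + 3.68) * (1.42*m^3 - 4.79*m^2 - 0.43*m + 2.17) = -0.071*m^5 - 2.5295*m^4 + 14.5876*m^3 - 16.8972*m^2 - 5.8139*m + 7.9856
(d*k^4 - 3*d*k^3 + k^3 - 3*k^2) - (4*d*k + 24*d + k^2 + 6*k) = d*k^4 - 3*d*k^3 - 4*d*k - 24*d + k^3 - 4*k^2 - 6*k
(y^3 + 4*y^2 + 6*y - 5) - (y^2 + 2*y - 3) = y^3 + 3*y^2 + 4*y - 2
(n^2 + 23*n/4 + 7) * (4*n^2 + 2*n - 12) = 4*n^4 + 25*n^3 + 55*n^2/2 - 55*n - 84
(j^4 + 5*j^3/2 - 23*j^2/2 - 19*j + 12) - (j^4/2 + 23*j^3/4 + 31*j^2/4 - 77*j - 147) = j^4/2 - 13*j^3/4 - 77*j^2/4 + 58*j + 159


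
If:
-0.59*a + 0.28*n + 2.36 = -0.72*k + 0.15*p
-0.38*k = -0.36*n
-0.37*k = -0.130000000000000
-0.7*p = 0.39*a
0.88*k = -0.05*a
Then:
No Solution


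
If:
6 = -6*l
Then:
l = -1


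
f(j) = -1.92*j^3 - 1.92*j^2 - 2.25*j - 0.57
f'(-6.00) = -186.57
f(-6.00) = 358.53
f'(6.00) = -232.65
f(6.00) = -497.91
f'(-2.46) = -27.66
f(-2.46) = 21.93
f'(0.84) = -9.54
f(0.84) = -4.95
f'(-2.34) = -24.80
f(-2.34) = 18.78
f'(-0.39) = -1.63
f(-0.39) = 0.13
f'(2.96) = -64.08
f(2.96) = -73.85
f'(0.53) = -5.90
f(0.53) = -2.59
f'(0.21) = -3.31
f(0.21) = -1.14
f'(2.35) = -43.08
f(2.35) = -41.38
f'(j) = -5.76*j^2 - 3.84*j - 2.25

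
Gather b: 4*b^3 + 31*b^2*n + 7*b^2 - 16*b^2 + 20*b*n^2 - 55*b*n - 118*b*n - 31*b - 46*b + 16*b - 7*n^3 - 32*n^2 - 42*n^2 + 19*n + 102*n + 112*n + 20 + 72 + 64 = 4*b^3 + b^2*(31*n - 9) + b*(20*n^2 - 173*n - 61) - 7*n^3 - 74*n^2 + 233*n + 156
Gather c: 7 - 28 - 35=-56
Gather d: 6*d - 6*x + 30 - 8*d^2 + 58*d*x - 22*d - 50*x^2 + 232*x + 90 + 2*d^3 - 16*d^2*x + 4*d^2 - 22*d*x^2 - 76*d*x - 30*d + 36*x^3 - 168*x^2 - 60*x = 2*d^3 + d^2*(-16*x - 4) + d*(-22*x^2 - 18*x - 46) + 36*x^3 - 218*x^2 + 166*x + 120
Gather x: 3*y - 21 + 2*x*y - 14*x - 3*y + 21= x*(2*y - 14)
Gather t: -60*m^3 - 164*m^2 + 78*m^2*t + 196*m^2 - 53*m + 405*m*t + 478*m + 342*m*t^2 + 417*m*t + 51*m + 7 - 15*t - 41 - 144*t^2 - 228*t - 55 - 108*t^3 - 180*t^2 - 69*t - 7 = -60*m^3 + 32*m^2 + 476*m - 108*t^3 + t^2*(342*m - 324) + t*(78*m^2 + 822*m - 312) - 96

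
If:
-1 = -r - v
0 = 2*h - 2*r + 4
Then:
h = -v - 1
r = 1 - v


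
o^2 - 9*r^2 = (o - 3*r)*(o + 3*r)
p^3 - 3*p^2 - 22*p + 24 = (p - 6)*(p - 1)*(p + 4)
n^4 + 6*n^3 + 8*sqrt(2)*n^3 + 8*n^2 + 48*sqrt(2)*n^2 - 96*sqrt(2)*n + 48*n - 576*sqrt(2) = (n + 6)*(n - 2*sqrt(2))*(n + 4*sqrt(2))*(n + 6*sqrt(2))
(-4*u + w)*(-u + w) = 4*u^2 - 5*u*w + w^2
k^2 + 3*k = k*(k + 3)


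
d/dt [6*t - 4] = 6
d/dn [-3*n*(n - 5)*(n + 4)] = -9*n^2 + 6*n + 60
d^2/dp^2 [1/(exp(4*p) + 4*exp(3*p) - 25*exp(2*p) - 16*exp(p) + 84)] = 4*((-4*exp(3*p) - 9*exp(2*p) + 25*exp(p) + 4)*(exp(4*p) + 4*exp(3*p) - 25*exp(2*p) - 16*exp(p) + 84) + 2*(2*exp(3*p) + 6*exp(2*p) - 25*exp(p) - 8)^2*exp(p))*exp(p)/(exp(4*p) + 4*exp(3*p) - 25*exp(2*p) - 16*exp(p) + 84)^3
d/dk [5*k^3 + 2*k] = 15*k^2 + 2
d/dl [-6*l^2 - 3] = -12*l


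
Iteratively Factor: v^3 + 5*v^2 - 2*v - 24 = (v + 4)*(v^2 + v - 6) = (v + 3)*(v + 4)*(v - 2)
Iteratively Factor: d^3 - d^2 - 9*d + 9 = (d + 3)*(d^2 - 4*d + 3) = (d - 3)*(d + 3)*(d - 1)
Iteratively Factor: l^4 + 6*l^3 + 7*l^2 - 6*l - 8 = (l + 1)*(l^3 + 5*l^2 + 2*l - 8) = (l + 1)*(l + 2)*(l^2 + 3*l - 4) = (l + 1)*(l + 2)*(l + 4)*(l - 1)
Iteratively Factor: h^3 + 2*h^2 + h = (h)*(h^2 + 2*h + 1) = h*(h + 1)*(h + 1)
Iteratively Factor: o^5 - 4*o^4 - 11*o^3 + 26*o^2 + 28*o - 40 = (o + 2)*(o^4 - 6*o^3 + o^2 + 24*o - 20) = (o - 1)*(o + 2)*(o^3 - 5*o^2 - 4*o + 20) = (o - 1)*(o + 2)^2*(o^2 - 7*o + 10) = (o - 2)*(o - 1)*(o + 2)^2*(o - 5)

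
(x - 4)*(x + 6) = x^2 + 2*x - 24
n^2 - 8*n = n*(n - 8)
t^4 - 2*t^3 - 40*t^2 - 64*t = t*(t - 8)*(t + 2)*(t + 4)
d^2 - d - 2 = (d - 2)*(d + 1)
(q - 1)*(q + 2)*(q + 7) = q^3 + 8*q^2 + 5*q - 14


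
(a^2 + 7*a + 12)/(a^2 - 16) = (a + 3)/(a - 4)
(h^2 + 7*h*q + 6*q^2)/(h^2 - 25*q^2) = (h^2 + 7*h*q + 6*q^2)/(h^2 - 25*q^2)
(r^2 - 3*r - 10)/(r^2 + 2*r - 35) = (r + 2)/(r + 7)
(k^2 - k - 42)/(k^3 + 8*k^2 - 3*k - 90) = (k - 7)/(k^2 + 2*k - 15)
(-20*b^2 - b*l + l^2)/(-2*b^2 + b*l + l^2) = (-20*b^2 - b*l + l^2)/(-2*b^2 + b*l + l^2)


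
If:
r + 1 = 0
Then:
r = -1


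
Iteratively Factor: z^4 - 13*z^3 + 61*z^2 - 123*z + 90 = (z - 2)*(z^3 - 11*z^2 + 39*z - 45) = (z - 5)*(z - 2)*(z^2 - 6*z + 9) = (z - 5)*(z - 3)*(z - 2)*(z - 3)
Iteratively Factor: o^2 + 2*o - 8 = (o + 4)*(o - 2)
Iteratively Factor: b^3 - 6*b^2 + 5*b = (b)*(b^2 - 6*b + 5) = b*(b - 1)*(b - 5)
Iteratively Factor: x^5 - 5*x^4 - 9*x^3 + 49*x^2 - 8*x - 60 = (x - 5)*(x^4 - 9*x^2 + 4*x + 12) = (x - 5)*(x - 2)*(x^3 + 2*x^2 - 5*x - 6) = (x - 5)*(x - 2)*(x + 3)*(x^2 - x - 2) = (x - 5)*(x - 2)^2*(x + 3)*(x + 1)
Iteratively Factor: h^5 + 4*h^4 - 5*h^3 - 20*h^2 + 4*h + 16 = (h - 2)*(h^4 + 6*h^3 + 7*h^2 - 6*h - 8) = (h - 2)*(h + 2)*(h^3 + 4*h^2 - h - 4) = (h - 2)*(h + 1)*(h + 2)*(h^2 + 3*h - 4) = (h - 2)*(h + 1)*(h + 2)*(h + 4)*(h - 1)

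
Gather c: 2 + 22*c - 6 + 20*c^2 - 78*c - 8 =20*c^2 - 56*c - 12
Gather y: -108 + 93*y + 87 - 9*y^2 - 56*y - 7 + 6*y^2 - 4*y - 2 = -3*y^2 + 33*y - 30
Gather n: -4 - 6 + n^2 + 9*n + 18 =n^2 + 9*n + 8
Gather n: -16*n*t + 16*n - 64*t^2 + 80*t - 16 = n*(16 - 16*t) - 64*t^2 + 80*t - 16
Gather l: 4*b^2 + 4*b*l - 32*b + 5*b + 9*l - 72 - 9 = 4*b^2 - 27*b + l*(4*b + 9) - 81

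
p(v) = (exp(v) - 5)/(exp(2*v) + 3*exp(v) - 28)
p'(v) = (exp(v) - 5)*(-2*exp(2*v) - 3*exp(v))/(exp(2*v) + 3*exp(v) - 28)^2 + exp(v)/(exp(2*v) + 3*exp(v) - 28)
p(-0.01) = 0.17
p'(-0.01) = -0.01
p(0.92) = 0.18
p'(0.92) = 0.07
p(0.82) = 0.17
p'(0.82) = 0.04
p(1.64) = 0.01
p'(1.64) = 0.31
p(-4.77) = 0.18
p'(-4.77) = -0.00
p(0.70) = 0.17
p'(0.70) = 0.02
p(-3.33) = 0.18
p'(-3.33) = -0.00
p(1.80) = 0.04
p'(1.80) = 0.09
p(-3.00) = 0.18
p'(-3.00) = 0.00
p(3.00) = 0.03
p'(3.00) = -0.02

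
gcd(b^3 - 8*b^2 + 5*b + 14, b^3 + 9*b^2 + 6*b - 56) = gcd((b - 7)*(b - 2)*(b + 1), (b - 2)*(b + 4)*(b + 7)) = b - 2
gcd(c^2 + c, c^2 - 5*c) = c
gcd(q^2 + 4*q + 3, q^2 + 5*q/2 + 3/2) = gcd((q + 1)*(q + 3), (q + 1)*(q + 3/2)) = q + 1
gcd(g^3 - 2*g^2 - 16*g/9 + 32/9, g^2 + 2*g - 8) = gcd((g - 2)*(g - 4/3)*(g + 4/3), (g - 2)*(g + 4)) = g - 2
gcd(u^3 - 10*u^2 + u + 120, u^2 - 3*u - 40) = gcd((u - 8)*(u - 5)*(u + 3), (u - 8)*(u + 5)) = u - 8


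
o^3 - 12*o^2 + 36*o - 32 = (o - 8)*(o - 2)^2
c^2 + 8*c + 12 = (c + 2)*(c + 6)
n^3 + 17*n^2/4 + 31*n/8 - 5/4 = (n - 1/4)*(n + 2)*(n + 5/2)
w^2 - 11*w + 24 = (w - 8)*(w - 3)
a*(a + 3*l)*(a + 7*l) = a^3 + 10*a^2*l + 21*a*l^2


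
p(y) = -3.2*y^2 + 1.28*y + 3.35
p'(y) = 1.28 - 6.4*y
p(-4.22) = -59.04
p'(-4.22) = 28.29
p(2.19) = -9.19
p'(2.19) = -12.74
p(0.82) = 2.25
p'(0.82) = -3.97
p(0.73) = 2.58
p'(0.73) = -3.39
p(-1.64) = -7.36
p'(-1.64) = 11.78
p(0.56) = 3.06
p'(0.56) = -2.30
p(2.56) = -14.34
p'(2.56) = -15.10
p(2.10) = -8.07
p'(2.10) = -12.16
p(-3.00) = -29.29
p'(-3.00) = 20.48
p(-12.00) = -472.81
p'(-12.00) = 78.08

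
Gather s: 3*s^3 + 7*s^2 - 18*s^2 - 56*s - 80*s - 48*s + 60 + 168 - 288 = 3*s^3 - 11*s^2 - 184*s - 60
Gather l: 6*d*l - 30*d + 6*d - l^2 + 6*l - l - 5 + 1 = -24*d - l^2 + l*(6*d + 5) - 4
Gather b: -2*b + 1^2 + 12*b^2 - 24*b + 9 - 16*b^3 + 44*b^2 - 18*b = -16*b^3 + 56*b^2 - 44*b + 10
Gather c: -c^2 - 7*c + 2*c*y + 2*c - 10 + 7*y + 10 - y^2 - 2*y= -c^2 + c*(2*y - 5) - y^2 + 5*y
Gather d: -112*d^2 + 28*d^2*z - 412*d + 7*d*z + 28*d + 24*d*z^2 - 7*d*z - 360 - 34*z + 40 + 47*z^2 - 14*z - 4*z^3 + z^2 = d^2*(28*z - 112) + d*(24*z^2 - 384) - 4*z^3 + 48*z^2 - 48*z - 320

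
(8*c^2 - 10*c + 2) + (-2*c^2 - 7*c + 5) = 6*c^2 - 17*c + 7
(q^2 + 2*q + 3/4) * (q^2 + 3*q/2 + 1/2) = q^4 + 7*q^3/2 + 17*q^2/4 + 17*q/8 + 3/8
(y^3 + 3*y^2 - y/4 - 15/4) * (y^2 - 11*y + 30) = y^5 - 8*y^4 - 13*y^3/4 + 89*y^2 + 135*y/4 - 225/2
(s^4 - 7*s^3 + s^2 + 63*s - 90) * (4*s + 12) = 4*s^5 - 16*s^4 - 80*s^3 + 264*s^2 + 396*s - 1080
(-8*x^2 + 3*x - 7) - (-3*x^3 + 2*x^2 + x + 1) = 3*x^3 - 10*x^2 + 2*x - 8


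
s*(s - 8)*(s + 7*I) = s^3 - 8*s^2 + 7*I*s^2 - 56*I*s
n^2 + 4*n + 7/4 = (n + 1/2)*(n + 7/2)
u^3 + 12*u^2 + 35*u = u*(u + 5)*(u + 7)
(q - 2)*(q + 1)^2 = q^3 - 3*q - 2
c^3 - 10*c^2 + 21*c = c*(c - 7)*(c - 3)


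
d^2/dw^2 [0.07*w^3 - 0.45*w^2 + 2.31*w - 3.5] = 0.42*w - 0.9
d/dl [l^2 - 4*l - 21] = 2*l - 4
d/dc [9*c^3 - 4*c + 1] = 27*c^2 - 4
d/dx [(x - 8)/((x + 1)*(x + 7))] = (-x^2 + 16*x + 71)/(x^4 + 16*x^3 + 78*x^2 + 112*x + 49)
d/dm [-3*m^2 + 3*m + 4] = 3 - 6*m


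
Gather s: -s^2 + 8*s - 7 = -s^2 + 8*s - 7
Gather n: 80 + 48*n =48*n + 80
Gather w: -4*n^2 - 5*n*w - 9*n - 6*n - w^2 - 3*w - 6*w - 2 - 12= -4*n^2 - 15*n - w^2 + w*(-5*n - 9) - 14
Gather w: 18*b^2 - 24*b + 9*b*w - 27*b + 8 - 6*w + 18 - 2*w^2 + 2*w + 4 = 18*b^2 - 51*b - 2*w^2 + w*(9*b - 4) + 30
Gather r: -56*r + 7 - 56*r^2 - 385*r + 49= -56*r^2 - 441*r + 56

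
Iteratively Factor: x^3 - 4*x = (x + 2)*(x^2 - 2*x) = (x - 2)*(x + 2)*(x)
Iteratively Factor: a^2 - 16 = (a - 4)*(a + 4)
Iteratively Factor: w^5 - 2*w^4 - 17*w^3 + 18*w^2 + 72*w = (w - 3)*(w^4 + w^3 - 14*w^2 - 24*w) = w*(w - 3)*(w^3 + w^2 - 14*w - 24) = w*(w - 3)*(w + 2)*(w^2 - w - 12) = w*(w - 3)*(w + 2)*(w + 3)*(w - 4)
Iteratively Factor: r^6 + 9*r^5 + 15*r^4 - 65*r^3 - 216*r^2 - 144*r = (r + 3)*(r^5 + 6*r^4 - 3*r^3 - 56*r^2 - 48*r) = r*(r + 3)*(r^4 + 6*r^3 - 3*r^2 - 56*r - 48) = r*(r + 3)*(r + 4)*(r^3 + 2*r^2 - 11*r - 12) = r*(r - 3)*(r + 3)*(r + 4)*(r^2 + 5*r + 4) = r*(r - 3)*(r + 1)*(r + 3)*(r + 4)*(r + 4)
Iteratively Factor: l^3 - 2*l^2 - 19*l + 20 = (l + 4)*(l^2 - 6*l + 5) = (l - 1)*(l + 4)*(l - 5)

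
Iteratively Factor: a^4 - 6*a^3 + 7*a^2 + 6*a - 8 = (a - 1)*(a^3 - 5*a^2 + 2*a + 8) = (a - 1)*(a + 1)*(a^2 - 6*a + 8) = (a - 4)*(a - 1)*(a + 1)*(a - 2)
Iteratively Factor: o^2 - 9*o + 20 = (o - 4)*(o - 5)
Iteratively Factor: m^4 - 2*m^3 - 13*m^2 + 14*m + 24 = (m + 3)*(m^3 - 5*m^2 + 2*m + 8) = (m - 4)*(m + 3)*(m^2 - m - 2) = (m - 4)*(m + 1)*(m + 3)*(m - 2)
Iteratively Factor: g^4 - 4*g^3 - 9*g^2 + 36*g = (g - 3)*(g^3 - g^2 - 12*g) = (g - 4)*(g - 3)*(g^2 + 3*g) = g*(g - 4)*(g - 3)*(g + 3)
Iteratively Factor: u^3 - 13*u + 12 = (u - 3)*(u^2 + 3*u - 4) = (u - 3)*(u - 1)*(u + 4)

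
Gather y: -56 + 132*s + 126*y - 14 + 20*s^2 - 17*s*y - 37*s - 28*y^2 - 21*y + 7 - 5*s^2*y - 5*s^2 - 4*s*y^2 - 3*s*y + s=15*s^2 + 96*s + y^2*(-4*s - 28) + y*(-5*s^2 - 20*s + 105) - 63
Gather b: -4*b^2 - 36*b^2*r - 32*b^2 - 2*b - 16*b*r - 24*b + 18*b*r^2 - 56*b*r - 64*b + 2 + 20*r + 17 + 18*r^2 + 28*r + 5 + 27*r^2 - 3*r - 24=b^2*(-36*r - 36) + b*(18*r^2 - 72*r - 90) + 45*r^2 + 45*r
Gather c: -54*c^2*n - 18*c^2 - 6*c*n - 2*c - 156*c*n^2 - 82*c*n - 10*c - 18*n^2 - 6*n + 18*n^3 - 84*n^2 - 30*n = c^2*(-54*n - 18) + c*(-156*n^2 - 88*n - 12) + 18*n^3 - 102*n^2 - 36*n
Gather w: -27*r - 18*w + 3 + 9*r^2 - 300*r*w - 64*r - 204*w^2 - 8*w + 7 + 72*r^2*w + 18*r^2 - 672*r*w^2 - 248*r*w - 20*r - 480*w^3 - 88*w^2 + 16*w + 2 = 27*r^2 - 111*r - 480*w^3 + w^2*(-672*r - 292) + w*(72*r^2 - 548*r - 10) + 12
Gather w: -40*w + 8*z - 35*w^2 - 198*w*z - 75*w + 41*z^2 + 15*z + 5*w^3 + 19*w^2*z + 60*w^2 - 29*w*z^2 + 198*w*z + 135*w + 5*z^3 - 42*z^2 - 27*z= 5*w^3 + w^2*(19*z + 25) + w*(20 - 29*z^2) + 5*z^3 - z^2 - 4*z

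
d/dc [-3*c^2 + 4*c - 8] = 4 - 6*c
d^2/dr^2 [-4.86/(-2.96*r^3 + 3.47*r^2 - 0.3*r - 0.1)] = ((33.7284 - 86.3136*r)*(2.96*r^3 - 3.47*r^2 + 0.3*r + 0.1) + 4.86*(8.88*r^2 - 6.94*r + 0.3)*(17.76*r^2 - 13.88*r + 0.6))/(2.96*r^3 - 3.47*r^2 + 0.3*r + 0.1)^3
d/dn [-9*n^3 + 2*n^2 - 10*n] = -27*n^2 + 4*n - 10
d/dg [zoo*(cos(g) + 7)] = zoo*sin(g)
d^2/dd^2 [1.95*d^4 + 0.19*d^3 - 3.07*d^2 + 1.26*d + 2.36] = 23.4*d^2 + 1.14*d - 6.14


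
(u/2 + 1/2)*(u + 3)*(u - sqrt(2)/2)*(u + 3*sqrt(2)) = u^4/2 + 5*sqrt(2)*u^3/4 + 2*u^3 + 5*sqrt(2)*u^2 - 6*u + 15*sqrt(2)*u/4 - 9/2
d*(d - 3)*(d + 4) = d^3 + d^2 - 12*d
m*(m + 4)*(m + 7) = m^3 + 11*m^2 + 28*m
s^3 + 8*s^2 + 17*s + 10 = (s + 1)*(s + 2)*(s + 5)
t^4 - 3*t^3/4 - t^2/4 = t^2*(t - 1)*(t + 1/4)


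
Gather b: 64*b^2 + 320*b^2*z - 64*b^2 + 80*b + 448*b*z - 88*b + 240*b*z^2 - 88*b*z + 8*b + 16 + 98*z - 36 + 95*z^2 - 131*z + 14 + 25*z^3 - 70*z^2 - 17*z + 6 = 320*b^2*z + b*(240*z^2 + 360*z) + 25*z^3 + 25*z^2 - 50*z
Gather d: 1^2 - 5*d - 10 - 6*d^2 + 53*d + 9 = -6*d^2 + 48*d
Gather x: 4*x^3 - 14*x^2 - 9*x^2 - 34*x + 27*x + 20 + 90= 4*x^3 - 23*x^2 - 7*x + 110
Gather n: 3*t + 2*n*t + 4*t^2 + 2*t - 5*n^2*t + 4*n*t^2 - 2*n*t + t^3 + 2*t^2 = -5*n^2*t + 4*n*t^2 + t^3 + 6*t^2 + 5*t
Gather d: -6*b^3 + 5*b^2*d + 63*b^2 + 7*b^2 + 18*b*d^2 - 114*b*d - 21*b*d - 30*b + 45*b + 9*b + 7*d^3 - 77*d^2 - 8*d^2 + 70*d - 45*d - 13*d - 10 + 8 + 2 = -6*b^3 + 70*b^2 + 24*b + 7*d^3 + d^2*(18*b - 85) + d*(5*b^2 - 135*b + 12)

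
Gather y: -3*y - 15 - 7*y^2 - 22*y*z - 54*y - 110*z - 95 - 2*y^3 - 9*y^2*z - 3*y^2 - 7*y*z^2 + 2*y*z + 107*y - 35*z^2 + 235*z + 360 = -2*y^3 + y^2*(-9*z - 10) + y*(-7*z^2 - 20*z + 50) - 35*z^2 + 125*z + 250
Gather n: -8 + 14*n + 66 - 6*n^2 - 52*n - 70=-6*n^2 - 38*n - 12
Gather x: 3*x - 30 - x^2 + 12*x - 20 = -x^2 + 15*x - 50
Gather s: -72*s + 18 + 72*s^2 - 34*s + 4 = 72*s^2 - 106*s + 22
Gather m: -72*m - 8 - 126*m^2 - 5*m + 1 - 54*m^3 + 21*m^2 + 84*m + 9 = -54*m^3 - 105*m^2 + 7*m + 2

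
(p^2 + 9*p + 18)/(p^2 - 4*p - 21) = (p + 6)/(p - 7)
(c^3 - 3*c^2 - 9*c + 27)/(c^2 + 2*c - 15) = (c^2 - 9)/(c + 5)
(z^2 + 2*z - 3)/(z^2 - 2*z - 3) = (-z^2 - 2*z + 3)/(-z^2 + 2*z + 3)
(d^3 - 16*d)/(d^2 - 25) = d*(d^2 - 16)/(d^2 - 25)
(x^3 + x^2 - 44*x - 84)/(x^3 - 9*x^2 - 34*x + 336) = (x + 2)/(x - 8)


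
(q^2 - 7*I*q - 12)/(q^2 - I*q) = (q^2 - 7*I*q - 12)/(q*(q - I))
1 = 1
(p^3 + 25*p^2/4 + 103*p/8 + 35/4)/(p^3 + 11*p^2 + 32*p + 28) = (8*p^2 + 34*p + 35)/(8*(p^2 + 9*p + 14))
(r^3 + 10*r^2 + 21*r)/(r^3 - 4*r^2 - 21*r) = (r + 7)/(r - 7)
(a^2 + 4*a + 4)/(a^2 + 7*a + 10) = (a + 2)/(a + 5)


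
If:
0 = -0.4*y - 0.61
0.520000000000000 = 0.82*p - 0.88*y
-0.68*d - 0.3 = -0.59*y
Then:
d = -1.76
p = -1.00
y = -1.52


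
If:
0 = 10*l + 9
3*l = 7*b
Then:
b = -27/70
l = -9/10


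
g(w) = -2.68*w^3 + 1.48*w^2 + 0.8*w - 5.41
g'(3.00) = -62.68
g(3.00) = -62.05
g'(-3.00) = -80.44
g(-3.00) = 77.87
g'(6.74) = -344.49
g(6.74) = -753.35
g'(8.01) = -491.34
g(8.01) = -1281.36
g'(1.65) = -16.20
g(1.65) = -12.10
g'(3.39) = -81.56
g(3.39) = -90.10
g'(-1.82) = -31.22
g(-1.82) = 14.19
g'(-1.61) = -24.81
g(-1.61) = 8.32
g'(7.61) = -442.29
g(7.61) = -1094.72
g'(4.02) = -117.23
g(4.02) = -152.38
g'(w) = -8.04*w^2 + 2.96*w + 0.8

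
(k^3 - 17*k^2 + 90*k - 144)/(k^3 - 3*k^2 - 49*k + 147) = (k^2 - 14*k + 48)/(k^2 - 49)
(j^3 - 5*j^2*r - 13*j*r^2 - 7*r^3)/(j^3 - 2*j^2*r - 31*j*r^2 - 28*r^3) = (j + r)/(j + 4*r)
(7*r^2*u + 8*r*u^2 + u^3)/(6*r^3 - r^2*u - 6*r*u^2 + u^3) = u*(7*r + u)/(6*r^2 - 7*r*u + u^2)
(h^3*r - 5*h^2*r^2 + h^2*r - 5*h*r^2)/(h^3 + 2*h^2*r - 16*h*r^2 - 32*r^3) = h*r*(h^2 - 5*h*r + h - 5*r)/(h^3 + 2*h^2*r - 16*h*r^2 - 32*r^3)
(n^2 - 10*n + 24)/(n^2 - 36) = (n - 4)/(n + 6)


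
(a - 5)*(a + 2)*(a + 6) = a^3 + 3*a^2 - 28*a - 60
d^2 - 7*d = d*(d - 7)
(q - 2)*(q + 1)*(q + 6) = q^3 + 5*q^2 - 8*q - 12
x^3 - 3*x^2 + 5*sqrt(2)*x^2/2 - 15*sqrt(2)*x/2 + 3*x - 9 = (x - 3)*(x + sqrt(2))*(x + 3*sqrt(2)/2)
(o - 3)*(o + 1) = o^2 - 2*o - 3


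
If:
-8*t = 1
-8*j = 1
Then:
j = -1/8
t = -1/8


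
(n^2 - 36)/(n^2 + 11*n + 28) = (n^2 - 36)/(n^2 + 11*n + 28)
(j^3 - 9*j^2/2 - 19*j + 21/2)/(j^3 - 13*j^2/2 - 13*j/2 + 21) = (2*j^2 + 5*j - 3)/(2*j^2 + j - 6)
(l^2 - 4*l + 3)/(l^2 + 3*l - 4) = (l - 3)/(l + 4)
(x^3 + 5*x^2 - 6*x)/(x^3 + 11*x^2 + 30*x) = (x - 1)/(x + 5)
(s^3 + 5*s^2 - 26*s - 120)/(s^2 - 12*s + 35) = (s^2 + 10*s + 24)/(s - 7)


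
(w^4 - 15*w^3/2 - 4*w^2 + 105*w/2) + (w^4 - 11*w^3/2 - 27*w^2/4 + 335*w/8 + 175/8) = 2*w^4 - 13*w^3 - 43*w^2/4 + 755*w/8 + 175/8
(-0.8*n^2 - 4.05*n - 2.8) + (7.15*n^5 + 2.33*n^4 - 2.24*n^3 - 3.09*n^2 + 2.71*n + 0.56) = 7.15*n^5 + 2.33*n^4 - 2.24*n^3 - 3.89*n^2 - 1.34*n - 2.24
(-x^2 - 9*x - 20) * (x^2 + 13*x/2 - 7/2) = -x^4 - 31*x^3/2 - 75*x^2 - 197*x/2 + 70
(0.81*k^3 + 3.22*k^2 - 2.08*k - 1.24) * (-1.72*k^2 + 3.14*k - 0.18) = -1.3932*k^5 - 2.995*k^4 + 13.5426*k^3 - 4.978*k^2 - 3.5192*k + 0.2232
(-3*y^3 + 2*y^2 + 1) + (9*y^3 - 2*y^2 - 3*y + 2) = 6*y^3 - 3*y + 3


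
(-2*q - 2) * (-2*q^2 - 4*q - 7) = 4*q^3 + 12*q^2 + 22*q + 14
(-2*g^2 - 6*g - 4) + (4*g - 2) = -2*g^2 - 2*g - 6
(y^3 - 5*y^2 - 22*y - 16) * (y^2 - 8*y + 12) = y^5 - 13*y^4 + 30*y^3 + 100*y^2 - 136*y - 192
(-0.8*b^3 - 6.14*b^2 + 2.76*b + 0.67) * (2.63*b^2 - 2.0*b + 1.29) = -2.104*b^5 - 14.5482*b^4 + 18.5068*b^3 - 11.6785*b^2 + 2.2204*b + 0.8643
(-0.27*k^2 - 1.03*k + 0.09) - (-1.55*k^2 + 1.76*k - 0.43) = 1.28*k^2 - 2.79*k + 0.52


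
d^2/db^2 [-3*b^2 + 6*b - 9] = -6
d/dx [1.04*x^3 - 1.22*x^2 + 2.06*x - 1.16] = 3.12*x^2 - 2.44*x + 2.06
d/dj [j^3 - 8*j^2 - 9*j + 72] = 3*j^2 - 16*j - 9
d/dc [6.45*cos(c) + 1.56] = -6.45*sin(c)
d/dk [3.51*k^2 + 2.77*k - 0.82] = 7.02*k + 2.77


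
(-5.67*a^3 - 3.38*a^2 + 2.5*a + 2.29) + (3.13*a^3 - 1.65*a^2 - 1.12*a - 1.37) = -2.54*a^3 - 5.03*a^2 + 1.38*a + 0.92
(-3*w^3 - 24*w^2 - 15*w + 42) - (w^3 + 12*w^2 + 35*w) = -4*w^3 - 36*w^2 - 50*w + 42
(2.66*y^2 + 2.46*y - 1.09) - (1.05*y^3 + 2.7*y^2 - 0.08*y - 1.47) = -1.05*y^3 - 0.04*y^2 + 2.54*y + 0.38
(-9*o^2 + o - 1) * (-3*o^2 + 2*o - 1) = 27*o^4 - 21*o^3 + 14*o^2 - 3*o + 1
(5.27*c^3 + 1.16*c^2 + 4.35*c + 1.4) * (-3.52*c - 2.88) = -18.5504*c^4 - 19.2608*c^3 - 18.6528*c^2 - 17.456*c - 4.032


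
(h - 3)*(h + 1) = h^2 - 2*h - 3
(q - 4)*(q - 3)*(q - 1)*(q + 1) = q^4 - 7*q^3 + 11*q^2 + 7*q - 12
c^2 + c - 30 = (c - 5)*(c + 6)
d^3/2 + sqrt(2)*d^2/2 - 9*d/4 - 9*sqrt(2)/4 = (d/2 + sqrt(2)/2)*(d - 3*sqrt(2)/2)*(d + 3*sqrt(2)/2)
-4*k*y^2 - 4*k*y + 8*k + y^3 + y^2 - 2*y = (-4*k + y)*(y - 1)*(y + 2)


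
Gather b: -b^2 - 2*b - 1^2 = -b^2 - 2*b - 1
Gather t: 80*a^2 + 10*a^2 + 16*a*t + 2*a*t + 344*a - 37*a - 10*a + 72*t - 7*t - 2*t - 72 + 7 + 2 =90*a^2 + 297*a + t*(18*a + 63) - 63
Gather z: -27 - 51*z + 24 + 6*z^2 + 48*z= 6*z^2 - 3*z - 3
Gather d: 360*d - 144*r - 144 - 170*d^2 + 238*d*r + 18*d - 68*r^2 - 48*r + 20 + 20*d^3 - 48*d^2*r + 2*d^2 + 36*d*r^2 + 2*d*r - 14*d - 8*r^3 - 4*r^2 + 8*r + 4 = 20*d^3 + d^2*(-48*r - 168) + d*(36*r^2 + 240*r + 364) - 8*r^3 - 72*r^2 - 184*r - 120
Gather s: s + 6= s + 6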